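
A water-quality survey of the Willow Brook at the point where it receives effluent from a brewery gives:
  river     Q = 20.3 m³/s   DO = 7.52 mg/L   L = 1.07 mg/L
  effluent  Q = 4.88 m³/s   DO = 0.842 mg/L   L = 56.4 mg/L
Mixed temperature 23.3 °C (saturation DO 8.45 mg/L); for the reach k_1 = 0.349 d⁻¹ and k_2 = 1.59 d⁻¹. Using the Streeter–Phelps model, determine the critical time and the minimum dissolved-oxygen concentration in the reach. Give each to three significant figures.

t_c ≈ 0.327 d; minimum DO ≈ 6.14 mg/L

Mixed DO = (20.3×7.52 + 4.88×0.842)/(20.3+4.88) = 156.8/25.18 = 6.226 mg/L.
Mixed L₀ = (20.3×1.07 + 4.88×56.4)/(25.18) = 297.0/25.18 = 11.79 mg/L.
Initial deficit D₀ = C_s − DO₀ = 8.45 − 6.226 = 2.224 mg/L.
t_c = (1/1.241) ln[(1.59/0.349)(1 − 2.224×1.241/(0.349×11.79))] = 0.8058 × ln(1.500) = 0.3270 d.
D_c = (0.349/1.59) × 11.79 × e^(−0.349×0.3270) = 0.2195 × 11.79 × 0.8922 = 2.309 mg/L.
Minimum DO = 8.45 − 2.309 = 6.141 mg/L.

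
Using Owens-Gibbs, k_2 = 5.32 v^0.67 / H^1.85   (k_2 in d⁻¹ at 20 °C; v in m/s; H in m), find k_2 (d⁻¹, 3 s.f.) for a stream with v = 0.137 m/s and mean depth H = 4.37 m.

k_2 = 5.32 × 0.137^0.67 / 4.37^1.85 = 5.32 × 0.2640 / 15.31 = 0.09175 d⁻¹.

k_2 ≈ 0.0918 d⁻¹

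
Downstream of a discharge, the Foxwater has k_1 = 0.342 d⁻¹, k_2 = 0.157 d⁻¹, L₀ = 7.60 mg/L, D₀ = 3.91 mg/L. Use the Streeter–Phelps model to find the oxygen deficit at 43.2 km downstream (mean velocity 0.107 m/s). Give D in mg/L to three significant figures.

D ≈ 5.78 mg/L

Travel time t = x/v = 43.2 km / (0.107 m/s) = 43200 m / 0.107 m/s = 403700 s = 4.673 d.
k_1 L₀/(k_2−k_1) = 0.342×7.60/(0.157−0.342) = 2.599/-0.1850 = -14.05 mg/L.
e^(−k_1 t) = e^(−0.342×4.673) = 0.2023; e^(−k_2 t) = e^(−0.157×4.673) = 0.4802.
D = -14.05 × (0.2023 − 0.4802) + 3.91 × 0.4802 = 3.904 + 1.877 = 5.782 mg/L.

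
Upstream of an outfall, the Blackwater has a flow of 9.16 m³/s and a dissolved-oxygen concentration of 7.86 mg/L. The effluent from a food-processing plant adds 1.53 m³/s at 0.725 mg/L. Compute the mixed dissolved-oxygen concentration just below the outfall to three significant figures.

6.84 mg/L

Flow-weighted mixing: C = (Q_r C_r + Q_w C_w)/(Q_r + Q_w)
= (9.16×7.86 + 1.53×0.725)/(9.16 + 1.53) = 73.11/10.69 = 6.839 mg/L.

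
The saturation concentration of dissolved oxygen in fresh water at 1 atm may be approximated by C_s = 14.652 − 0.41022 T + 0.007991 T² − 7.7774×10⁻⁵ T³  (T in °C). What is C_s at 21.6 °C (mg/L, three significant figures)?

C_s = 14.652 − 0.41022×21.6 + 0.007991×21.6² − 7.7774×10⁻⁵×21.6³ = 8.736 mg/L.

C_s ≈ 8.74 mg/L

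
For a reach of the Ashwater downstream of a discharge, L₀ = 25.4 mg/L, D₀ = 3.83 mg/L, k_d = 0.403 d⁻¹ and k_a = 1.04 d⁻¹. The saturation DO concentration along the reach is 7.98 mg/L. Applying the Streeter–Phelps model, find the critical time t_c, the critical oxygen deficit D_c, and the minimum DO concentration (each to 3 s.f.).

t_c ≈ 1.06 d; D_c ≈ 6.42 mg/L; min DO ≈ 1.56 mg/L

With k_a/k_d = 2.581 and 1 − D₀(k_a−k_d)/(k_d L₀) = 0.7617,
t_c = ln(2.581 × 0.7617) / (1.04 − 0.403) = ln(1.966) / 0.6370 = 0.6758/0.6370 = 1.061 d.
L(t_c) = L₀ e^(−k_d t_c) = 25.4 × 0.6521 = 16.56 mg/L, and at the critical point k_a D_c = k_d L, so D_c = (0.403/1.04) × 16.56 = 6.418 mg/L.
Minimum DO = C_s − D_c = 7.98 − 6.418 = 1.562 mg/L.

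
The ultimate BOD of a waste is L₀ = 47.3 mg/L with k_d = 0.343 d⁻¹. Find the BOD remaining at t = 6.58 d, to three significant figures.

L_t = L₀ e^(−k_d t) = 47.3 × e^(−0.343×6.58) = 47.3 × 0.1047 = 4.951 mg/L.

L ≈ 4.95 mg/L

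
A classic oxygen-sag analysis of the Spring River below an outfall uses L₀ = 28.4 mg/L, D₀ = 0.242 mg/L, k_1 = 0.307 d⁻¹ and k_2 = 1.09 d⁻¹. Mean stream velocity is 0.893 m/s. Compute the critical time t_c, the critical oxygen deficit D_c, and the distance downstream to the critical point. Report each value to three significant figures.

t_c ≈ 1.59 d; D_c ≈ 4.91 mg/L; x_c ≈ 123 km

At the critical point dD/dt = 0, so k_1 L₀ e^(−k_1 t) = k_2 D. Substituting D(t) from the Streeter–Phelps equation and solving for t gives
t_c = ln[(k_2/k_1)(1 − D₀(k_2−k_1)/(k_1 L₀))] / (k_2−k_1).
Here k_2−k_1 = 0.7830 d⁻¹ and 1 − D₀(k_2−k_1)/(k_1 L₀) = 1 − 0.242×0.7830/(0.307×28.4) = 0.9783, so
t_c = ln(3.550 × 0.9783) / 0.7830 = 1.245 / 0.7830 = 1.590 d.
L(t_c) = L₀ e^(−k_1 t_c) = 28.4 × 0.6137 = 17.43 mg/L, and at the critical point k_2 D_c = k_1 L, so D_c = (0.307/1.09) × 17.43 = 4.909 mg/L.
x_c = v t_c = 0.893 m/s × 1.590 d × 86400 s/d = 122700 m ≈ 123 km.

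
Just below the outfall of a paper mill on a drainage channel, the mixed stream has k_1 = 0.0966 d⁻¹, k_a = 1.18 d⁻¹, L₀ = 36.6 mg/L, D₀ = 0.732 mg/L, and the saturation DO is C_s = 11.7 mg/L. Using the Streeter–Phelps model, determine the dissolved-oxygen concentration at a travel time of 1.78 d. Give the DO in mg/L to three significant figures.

DO ≈ 9.26 mg/L

k_1 L₀/(k_a−k_1) = 0.0966×36.6/(1.18−0.0966) = 3.536/1.083 = 3.263 mg/L.
e^(−k_1 t) = e^(−0.0966×1.780) = 0.8420; e^(−k_a t) = e^(−1.18×1.780) = 0.1224.
D = 3.263 × (0.8420 − 0.1224) + 0.732 × 0.1224 = 2.348 + 0.08960 = 2.438 mg/L.
DO = C_s − D = 11.7 − 2.438 = 9.262 mg/L.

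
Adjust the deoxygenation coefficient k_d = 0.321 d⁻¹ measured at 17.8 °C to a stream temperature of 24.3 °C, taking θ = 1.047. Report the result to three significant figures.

k_d(T₂) = k_d(T₁) · θ^(T₂−T₁) = 0.321 × 1.047^(24.3−17.8)
= 0.321 × 1.047^6.50 = 0.321 × 1.348 = 0.4327 d⁻¹.

k_d ≈ 0.433 d⁻¹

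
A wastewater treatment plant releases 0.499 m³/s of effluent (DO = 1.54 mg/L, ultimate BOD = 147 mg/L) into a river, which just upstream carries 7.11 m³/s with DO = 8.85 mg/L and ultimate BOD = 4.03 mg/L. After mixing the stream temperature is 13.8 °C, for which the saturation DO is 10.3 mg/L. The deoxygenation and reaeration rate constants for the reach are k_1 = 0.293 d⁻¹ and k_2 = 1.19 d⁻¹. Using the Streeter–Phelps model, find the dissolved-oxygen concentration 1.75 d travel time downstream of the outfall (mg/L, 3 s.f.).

DO ≈ 7.98 mg/L

Mixed DO = (7.11×8.85 + 0.499×1.54)/(7.11+0.499) = 63.69/7.609 = 8.371 mg/L.
Mixed L₀ = (7.11×4.03 + 0.499×147)/(7.609) = 102.0/7.609 = 13.41 mg/L.
Initial deficit D₀ = C_s − DO₀ = 10.3 − 8.371 = 1.929 mg/L.
D(1.75) = [0.293×13.41/(1.19−0.293)](e^(−0.293×1.75) − e^(−1.19×1.75)) + 1.929 e^(−1.19×1.75)
= 4.379 × (0.5988 − 0.1246) + 1.929 × 0.1246 = 2.317 mg/L.
DO = 10.3 − 2.317 = 7.983 mg/L.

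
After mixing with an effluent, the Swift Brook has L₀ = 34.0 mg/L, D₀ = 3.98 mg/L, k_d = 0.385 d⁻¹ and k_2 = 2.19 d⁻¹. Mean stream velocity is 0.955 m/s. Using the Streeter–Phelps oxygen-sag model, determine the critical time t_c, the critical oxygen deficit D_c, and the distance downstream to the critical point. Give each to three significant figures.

t_c = [1/(k_2−k_d)] ln[(k_2/k_d)(1 − D₀(k_2−k_d)/(k_d L₀))]
= [1/(2.19−0.385)] ln[(2.19/0.385)(1 − 3.98×1.805/(0.385×34.0))]
= (1/1.805) ln[5.688 × 0.4512] = 0.5540 × ln(2.567) = 0.5540 × 0.9426 = 0.5222 d.
L(t_c) = L₀ e^(−k_d t_c) = 34.0 × 0.8179 = 27.81 mg/L, and at the critical point k_2 D_c = k_d L, so D_c = (0.385/2.19) × 27.81 = 4.889 mg/L.
x_c = v t_c = 0.955 m/s × 0.5222 d × 86400 s/d = 43090 m ≈ 43.1 km.

t_c ≈ 0.522 d; D_c ≈ 4.89 mg/L; x_c ≈ 43.1 km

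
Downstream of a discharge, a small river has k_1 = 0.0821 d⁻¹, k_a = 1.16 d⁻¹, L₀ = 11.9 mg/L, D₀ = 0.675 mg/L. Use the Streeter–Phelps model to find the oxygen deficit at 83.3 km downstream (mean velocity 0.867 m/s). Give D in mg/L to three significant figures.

D ≈ 0.764 mg/L

Travel time t = x/v = 83.3 km / (0.867 m/s) = 83300 m / 0.867 m/s = 96080 s = 1.112 d.
k_1 L₀/(k_a−k_1) = 0.0821×11.9/(1.16−0.0821) = 0.9770/1.078 = 0.9064 mg/L.
e^(−k_1 t) = e^(−0.0821×1.112) = 0.9127; e^(−k_a t) = e^(−1.16×1.112) = 0.2753.
D = 0.9064 × (0.9127 − 0.2753) + 0.675 × 0.2753 = 0.5778 + 0.1858 = 0.7636 mg/L.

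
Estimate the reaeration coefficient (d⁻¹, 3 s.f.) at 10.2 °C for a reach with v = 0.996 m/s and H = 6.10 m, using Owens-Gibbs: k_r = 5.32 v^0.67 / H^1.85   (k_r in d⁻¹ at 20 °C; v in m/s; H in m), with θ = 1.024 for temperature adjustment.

k_r ≈ 0.148 d⁻¹

k_r(20) = 5.32 × 0.996^0.67 / 6.10^1.85 = 5.32 × 0.9973 / 28.37 = 0.1870 d⁻¹.
k_r(10.2) = 0.1870 × 1.024^(10.2−20) = 0.1870 × 0.7926 = 0.1482 d⁻¹.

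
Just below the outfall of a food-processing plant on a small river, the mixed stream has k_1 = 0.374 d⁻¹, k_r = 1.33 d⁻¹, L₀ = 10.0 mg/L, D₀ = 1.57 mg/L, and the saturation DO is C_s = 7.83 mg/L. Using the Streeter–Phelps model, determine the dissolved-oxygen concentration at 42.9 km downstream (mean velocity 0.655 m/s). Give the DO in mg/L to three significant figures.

DO ≈ 5.74 mg/L

Travel time t = x/v = 42.9 km / (0.655 m/s) = 42900 m / 0.655 m/s = 65500 s = 0.7581 d.
k_1 L₀/(k_r−k_1) = 0.374×10.0/(1.33−0.374) = 3.740/0.9560 = 3.912 mg/L.
e^(−k_1 t) = e^(−0.374×0.7581) = 0.7531; e^(−k_r t) = e^(−1.33×0.7581) = 0.3649.
D = 3.912 × (0.7531 − 0.3649) + 1.57 × 0.3649 = 1.519 + 0.5728 = 2.092 mg/L.
DO = C_s − D = 7.83 − 2.092 = 5.738 mg/L.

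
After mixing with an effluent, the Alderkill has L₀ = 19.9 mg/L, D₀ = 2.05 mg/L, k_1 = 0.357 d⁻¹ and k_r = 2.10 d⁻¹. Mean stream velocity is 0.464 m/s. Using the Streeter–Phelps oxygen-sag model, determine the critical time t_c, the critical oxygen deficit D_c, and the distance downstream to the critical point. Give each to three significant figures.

t_c = [1/(k_r−k_1)] ln[(k_r/k_1)(1 − D₀(k_r−k_1)/(k_1 L₀))]
= [1/(2.10−0.357)] ln[(2.10/0.357)(1 − 2.05×1.743/(0.357×19.9))]
= (1/1.743) ln[5.882 × 0.4970] = 0.5737 × ln(2.924) = 0.5737 × 1.073 = 0.6155 d.
D_c = (k_1/k_r) L₀ e^(−k_1 t_c) = (0.357/2.10) × 19.9 × e^(−0.357×0.6155) = 0.1700 × 19.9 × 0.8027 = 2.716 mg/L.
x_c = v t_c = 0.464 m/s × 0.6155 d × 86400 s/d = 24680 m ≈ 24.7 km.

t_c ≈ 0.616 d; D_c ≈ 2.72 mg/L; x_c ≈ 24.7 km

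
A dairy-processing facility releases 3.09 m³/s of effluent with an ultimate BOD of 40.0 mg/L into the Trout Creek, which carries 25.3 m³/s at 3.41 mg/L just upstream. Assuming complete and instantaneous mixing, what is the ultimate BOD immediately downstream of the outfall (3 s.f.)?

7.39 mg/L

Flow-weighted mixing: C = (Q_r C_r + Q_w C_w)/(Q_r + Q_w)
= (25.3×3.41 + 3.09×40.0)/(25.3 + 3.09) = 209.9/28.39 = 7.392 mg/L.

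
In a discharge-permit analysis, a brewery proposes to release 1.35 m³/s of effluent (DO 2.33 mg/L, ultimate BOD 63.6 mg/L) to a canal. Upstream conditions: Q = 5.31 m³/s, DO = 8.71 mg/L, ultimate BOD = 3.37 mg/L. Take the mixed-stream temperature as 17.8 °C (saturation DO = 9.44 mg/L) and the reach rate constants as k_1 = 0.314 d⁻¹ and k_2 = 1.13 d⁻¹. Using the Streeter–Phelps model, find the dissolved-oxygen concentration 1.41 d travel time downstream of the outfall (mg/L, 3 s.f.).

DO ≈ 6.40 mg/L

Mixed DO = (5.31×8.71 + 1.35×2.33)/(5.31+1.35) = 49.40/6.660 = 7.417 mg/L.
Mixed L₀ = (5.31×3.37 + 1.35×63.6)/(6.660) = 103.8/6.660 = 15.58 mg/L.
Initial deficit D₀ = C_s − DO₀ = 9.44 − 7.417 = 2.023 mg/L.
D(1.41) = [0.314×15.58/(1.13−0.314)](e^(−0.314×1.41) − e^(−1.13×1.41)) + 2.023 e^(−1.13×1.41)
= 5.995 × (0.6423 − 0.2033) + 2.023 × 0.2033 = 3.043 mg/L.
DO = 9.44 − 3.043 = 6.397 mg/L.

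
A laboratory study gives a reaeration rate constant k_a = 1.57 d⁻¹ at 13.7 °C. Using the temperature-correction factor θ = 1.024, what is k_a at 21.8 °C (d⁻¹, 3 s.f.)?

k_a ≈ 1.90 d⁻¹

k_a(T₂) = k_a(T₁) · θ^(T₂−T₁) = 1.57 × 1.024^(21.8−13.7)
= 1.57 × 1.024^8.10 = 1.57 × 1.212 = 1.903 d⁻¹.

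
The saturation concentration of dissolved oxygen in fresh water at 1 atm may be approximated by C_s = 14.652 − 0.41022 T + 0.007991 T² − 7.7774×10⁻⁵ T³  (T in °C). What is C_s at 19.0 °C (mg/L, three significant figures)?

C_s ≈ 9.21 mg/L

C_s = 14.652 − 0.41022×19.0 + 0.007991×19.0² − 7.7774×10⁻⁵×19.0³ = 9.209 mg/L.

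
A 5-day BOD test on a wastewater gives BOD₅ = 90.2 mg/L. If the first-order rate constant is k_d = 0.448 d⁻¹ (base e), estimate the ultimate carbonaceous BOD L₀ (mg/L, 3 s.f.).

BOD₅ = L₀(1 − e^(−5k_d)) ⇒ L₀ = BOD₅ / (1 − e^(−5×0.448))
= 90.2 / (1 − 0.1065) = 90.2 / 0.8935 = 100.9 mg/L.

L₀ ≈ 101 mg/L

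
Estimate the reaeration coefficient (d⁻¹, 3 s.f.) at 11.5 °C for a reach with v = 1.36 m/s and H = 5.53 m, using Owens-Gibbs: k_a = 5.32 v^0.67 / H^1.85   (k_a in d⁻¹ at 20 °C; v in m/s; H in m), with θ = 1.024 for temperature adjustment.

k_a ≈ 0.226 d⁻¹

k_a(20) = 5.32 × 1.36^0.67 / 5.53^1.85 = 5.32 × 1.229 / 23.66 = 0.2763 d⁻¹.
k_a(11.5) = 0.2763 × 1.024^(11.5−20) = 0.2763 × 0.8174 = 0.2258 d⁻¹.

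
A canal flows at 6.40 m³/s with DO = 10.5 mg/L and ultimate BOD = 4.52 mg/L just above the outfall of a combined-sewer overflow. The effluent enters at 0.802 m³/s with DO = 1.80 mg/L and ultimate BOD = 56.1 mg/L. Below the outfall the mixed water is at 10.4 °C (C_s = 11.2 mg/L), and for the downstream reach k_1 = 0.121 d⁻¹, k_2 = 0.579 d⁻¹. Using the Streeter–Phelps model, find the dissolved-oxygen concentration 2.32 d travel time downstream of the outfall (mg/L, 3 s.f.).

DO ≈ 9.42 mg/L

Mixed DO = (6.40×10.5 + 0.802×1.80)/(6.40+0.802) = 68.64/7.202 = 9.531 mg/L.
Mixed L₀ = (6.40×4.52 + 0.802×56.1)/(7.202) = 73.92/7.202 = 10.26 mg/L.
Initial deficit D₀ = C_s − DO₀ = 11.2 − 9.531 = 1.669 mg/L.
D(2.32) = [0.121×10.26/(0.579−0.121)](e^(−0.121×2.32) − e^(−0.579×2.32)) + 1.669 e^(−0.579×2.32)
= 2.712 × (0.7552 − 0.2610) + 1.669 × 0.2610 = 1.776 mg/L.
DO = 11.2 − 1.776 = 9.424 mg/L.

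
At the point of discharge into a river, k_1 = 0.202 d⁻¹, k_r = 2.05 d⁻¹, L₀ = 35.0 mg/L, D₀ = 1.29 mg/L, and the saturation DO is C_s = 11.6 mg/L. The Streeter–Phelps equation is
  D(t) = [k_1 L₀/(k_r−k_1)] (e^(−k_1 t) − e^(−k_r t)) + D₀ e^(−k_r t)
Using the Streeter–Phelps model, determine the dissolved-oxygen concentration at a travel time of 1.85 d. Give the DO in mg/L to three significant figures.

k_1 L₀/(k_r−k_1) = 0.202×35.0/(2.05−0.202) = 7.070/1.848 = 3.826 mg/L.
e^(−k_1 t) = e^(−0.202×1.850) = 0.6882; e^(−k_r t) = e^(−2.05×1.850) = 0.02254.
D = 3.826 × (0.6882 − 0.02254) + 1.29 × 0.02254 = 2.547 + 0.02908 = 2.576 mg/L.
DO = C_s − D = 11.6 − 2.576 = 9.024 mg/L.

DO ≈ 9.02 mg/L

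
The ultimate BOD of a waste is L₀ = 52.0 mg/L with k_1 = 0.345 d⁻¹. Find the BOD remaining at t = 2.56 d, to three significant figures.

L_t = L₀ e^(−k_1 t) = 52.0 × e^(−0.345×2.56) = 52.0 × 0.4135 = 21.50 mg/L.

L ≈ 21.5 mg/L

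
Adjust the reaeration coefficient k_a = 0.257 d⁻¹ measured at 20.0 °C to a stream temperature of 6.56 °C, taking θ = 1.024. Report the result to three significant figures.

k_a ≈ 0.187 d⁻¹

k_a(T₂) = k_a(T₁) · θ^(T₂−T₁) = 0.257 × 1.024^(6.56−20.0)
= 0.257 × 1.024^-13.4 = 0.257 × 0.7271 = 0.1869 d⁻¹.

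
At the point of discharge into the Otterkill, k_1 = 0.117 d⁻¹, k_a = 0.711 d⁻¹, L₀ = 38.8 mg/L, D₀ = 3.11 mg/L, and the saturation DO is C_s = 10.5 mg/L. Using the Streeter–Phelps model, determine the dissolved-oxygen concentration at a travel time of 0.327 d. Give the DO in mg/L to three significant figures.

DO ≈ 6.74 mg/L

k_1 L₀/(k_a−k_1) = 0.117×38.8/(0.711−0.117) = 4.540/0.5940 = 7.642 mg/L.
e^(−k_1 t) = e^(−0.117×0.3270) = 0.9625; e^(−k_a t) = e^(−0.711×0.3270) = 0.7926.
D = 7.642 × (0.9625 − 0.7926) + 3.11 × 0.7926 = 1.299 + 2.465 = 3.763 mg/L.
DO = C_s − D = 10.5 − 3.763 = 6.737 mg/L.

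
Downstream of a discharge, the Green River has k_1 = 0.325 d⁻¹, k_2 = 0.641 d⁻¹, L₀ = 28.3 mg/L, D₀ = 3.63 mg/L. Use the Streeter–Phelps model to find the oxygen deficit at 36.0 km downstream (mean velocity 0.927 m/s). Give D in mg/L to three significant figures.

D ≈ 6.05 mg/L

Travel time t = x/v = 36.0 km / (0.927 m/s) = 36000 m / 0.927 m/s = 38830 s = 0.4495 d.
k_1 L₀/(k_2−k_1) = 0.325×28.3/(0.641−0.325) = 9.197/0.3160 = 29.11 mg/L.
e^(−k_1 t) = e^(−0.325×0.4495) = 0.8641; e^(−k_2 t) = e^(−0.641×0.4495) = 0.7497.
D = 29.11 × (0.8641 − 0.7497) + 3.63 × 0.7497 = 3.330 + 2.721 = 6.051 mg/L.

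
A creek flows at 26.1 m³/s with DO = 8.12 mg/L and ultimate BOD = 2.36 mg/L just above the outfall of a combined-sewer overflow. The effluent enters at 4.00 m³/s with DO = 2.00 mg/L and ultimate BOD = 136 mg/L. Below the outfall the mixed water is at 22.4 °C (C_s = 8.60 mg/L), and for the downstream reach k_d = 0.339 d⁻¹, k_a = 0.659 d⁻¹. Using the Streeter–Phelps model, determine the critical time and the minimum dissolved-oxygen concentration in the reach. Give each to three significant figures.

t_c ≈ 1.88 d; minimum DO ≈ 3.13 mg/L

Mixed DO = (26.1×8.12 + 4.00×2.00)/(26.1+4.00) = 219.9/30.10 = 7.307 mg/L.
Mixed L₀ = (26.1×2.36 + 4.00×136)/(30.10) = 605.6/30.10 = 20.12 mg/L.
Initial deficit D₀ = C_s − DO₀ = 8.60 − 7.307 = 1.293 mg/L.
t_c = (1/0.3200) ln[(0.659/0.339)(1 − 1.293×0.3200/(0.339×20.12))] = 3.125 × ln(1.826) = 1.882 d.
D_c = (0.339/0.659) × 20.12 × e^(−0.339×1.882) = 0.5144 × 20.12 × 0.5284 = 5.469 mg/L.
Minimum DO = 8.60 − 5.469 = 3.131 mg/L.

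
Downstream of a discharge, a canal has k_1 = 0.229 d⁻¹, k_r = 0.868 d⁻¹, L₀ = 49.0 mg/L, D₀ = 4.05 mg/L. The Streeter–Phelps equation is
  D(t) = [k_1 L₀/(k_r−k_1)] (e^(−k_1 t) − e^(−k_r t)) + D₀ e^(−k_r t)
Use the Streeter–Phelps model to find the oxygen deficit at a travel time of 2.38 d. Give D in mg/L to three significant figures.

k_1 L₀/(k_r−k_1) = 0.229×49.0/(0.868−0.229) = 11.22/0.6390 = 17.56 mg/L.
e^(−k_1 t) = e^(−0.229×2.380) = 0.5798; e^(−k_r t) = e^(−0.868×2.380) = 0.1267.
D = 17.56 × (0.5798 − 0.1267) + 4.05 × 0.1267 = 7.957 + 0.5132 = 8.470 mg/L.

D ≈ 8.47 mg/L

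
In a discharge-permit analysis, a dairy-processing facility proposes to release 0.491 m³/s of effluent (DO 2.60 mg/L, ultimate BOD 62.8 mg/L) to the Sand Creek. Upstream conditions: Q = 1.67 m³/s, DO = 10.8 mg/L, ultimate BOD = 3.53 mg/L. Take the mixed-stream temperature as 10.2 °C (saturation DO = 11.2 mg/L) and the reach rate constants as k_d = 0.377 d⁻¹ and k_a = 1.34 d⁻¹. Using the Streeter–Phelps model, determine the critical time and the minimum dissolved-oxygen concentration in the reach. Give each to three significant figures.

Mixed DO = (1.67×10.8 + 0.491×2.60)/(1.67+0.491) = 19.31/2.161 = 8.937 mg/L.
Mixed L₀ = (1.67×3.53 + 0.491×62.8)/(2.161) = 36.73/2.161 = 17.00 mg/L.
Initial deficit D₀ = C_s − DO₀ = 11.2 − 8.937 = 2.263 mg/L.
t_c = (1/0.9630) ln[(1.34/0.377)(1 − 2.263×0.9630/(0.377×17.00))] = 1.038 × ln(2.345) = 0.8852 d.
D_c = (0.377/1.34) × 17.00 × e^(−0.377×0.8852) = 0.2813 × 17.00 × 0.7162 = 3.425 mg/L.
Minimum DO = 11.2 − 3.425 = 7.775 mg/L.

t_c ≈ 0.885 d; minimum DO ≈ 7.77 mg/L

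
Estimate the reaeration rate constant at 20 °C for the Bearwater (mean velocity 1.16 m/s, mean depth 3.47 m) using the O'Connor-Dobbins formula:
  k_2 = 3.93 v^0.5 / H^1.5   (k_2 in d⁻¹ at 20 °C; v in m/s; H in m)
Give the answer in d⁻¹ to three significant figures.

k_2 ≈ 0.655 d⁻¹

k_2 = 3.93 × 1.16^0.5 / 3.47^1.5 = 3.93 × 1.077 / 6.464 = 0.6548 d⁻¹.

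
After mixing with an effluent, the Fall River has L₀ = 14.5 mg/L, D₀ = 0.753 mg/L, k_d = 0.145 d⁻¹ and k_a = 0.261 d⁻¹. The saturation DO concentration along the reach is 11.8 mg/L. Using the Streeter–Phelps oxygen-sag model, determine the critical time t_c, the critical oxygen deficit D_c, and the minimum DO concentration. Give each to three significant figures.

t_c ≈ 4.70 d; D_c ≈ 4.07 mg/L; min DO ≈ 7.73 mg/L

With k_a/k_d = 1.800 and 1 − D₀(k_a−k_d)/(k_d L₀) = 0.9585,
t_c = ln(1.800 × 0.9585) / (0.261 − 0.145) = ln(1.725) / 0.1160 = 0.5454/0.1160 = 4.701 d.
L(t_c) = L₀ e^(−k_d t_c) = 14.5 × 0.5058 = 7.334 mg/L, and at the critical point k_a D_c = k_d L, so D_c = (0.145/0.261) × 7.334 = 4.074 mg/L.
Minimum DO = C_s − D_c = 11.8 − 4.074 = 7.726 mg/L.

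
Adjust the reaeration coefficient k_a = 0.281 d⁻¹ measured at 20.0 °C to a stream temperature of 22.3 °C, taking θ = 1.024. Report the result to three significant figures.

k_a ≈ 0.297 d⁻¹

k_a(T₂) = k_a(T₁) · θ^(T₂−T₁) = 0.281 × 1.024^(22.3−20.0)
= 0.281 × 1.024^2.30 = 0.281 × 1.056 = 0.2968 d⁻¹.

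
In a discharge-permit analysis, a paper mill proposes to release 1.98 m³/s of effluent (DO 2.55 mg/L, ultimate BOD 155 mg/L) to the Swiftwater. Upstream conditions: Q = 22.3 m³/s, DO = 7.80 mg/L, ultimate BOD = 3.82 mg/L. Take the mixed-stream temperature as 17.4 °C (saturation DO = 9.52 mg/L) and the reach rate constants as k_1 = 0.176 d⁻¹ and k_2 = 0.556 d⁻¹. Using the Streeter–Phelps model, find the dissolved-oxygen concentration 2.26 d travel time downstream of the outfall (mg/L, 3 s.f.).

DO ≈ 6.01 mg/L

Mixed DO = (22.3×7.80 + 1.98×2.55)/(22.3+1.98) = 179.0/24.28 = 7.372 mg/L.
Mixed L₀ = (22.3×3.82 + 1.98×155)/(24.28) = 392.1/24.28 = 16.15 mg/L.
Initial deficit D₀ = C_s − DO₀ = 9.52 − 7.372 = 2.148 mg/L.
D(2.26) = [0.176×16.15/(0.556−0.176)](e^(−0.176×2.26) − e^(−0.556×2.26)) + 2.148 e^(−0.556×2.26)
= 7.479 × (0.6718 − 0.2846) + 2.148 × 0.2846 = 3.507 mg/L.
DO = 9.52 − 3.507 = 6.013 mg/L.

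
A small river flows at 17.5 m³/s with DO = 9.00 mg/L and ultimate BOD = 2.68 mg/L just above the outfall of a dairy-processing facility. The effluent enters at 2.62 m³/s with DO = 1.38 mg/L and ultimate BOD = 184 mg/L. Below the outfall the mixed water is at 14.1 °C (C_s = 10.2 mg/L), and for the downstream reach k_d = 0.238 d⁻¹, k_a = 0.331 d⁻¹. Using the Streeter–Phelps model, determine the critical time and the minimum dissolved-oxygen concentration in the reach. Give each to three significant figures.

t_c ≈ 3.19 d; minimum DO ≈ 1.35 mg/L

Mixed DO = (17.5×9.00 + 2.62×1.38)/(17.5+2.62) = 161.1/20.12 = 8.008 mg/L.
Mixed L₀ = (17.5×2.68 + 2.62×184)/(20.12) = 529.0/20.12 = 26.29 mg/L.
Initial deficit D₀ = C_s − DO₀ = 10.2 − 8.008 = 2.192 mg/L.
t_c = (1/0.09300) ln[(0.331/0.238)(1 − 2.192×0.09300/(0.238×26.29))] = 10.75 × ln(1.345) = 3.191 d.
D_c = (0.238/0.331) × 26.29 × e^(−0.238×3.191) = 0.7190 × 26.29 × 0.4680 = 8.847 mg/L.
Minimum DO = 10.2 − 8.847 = 1.353 mg/L.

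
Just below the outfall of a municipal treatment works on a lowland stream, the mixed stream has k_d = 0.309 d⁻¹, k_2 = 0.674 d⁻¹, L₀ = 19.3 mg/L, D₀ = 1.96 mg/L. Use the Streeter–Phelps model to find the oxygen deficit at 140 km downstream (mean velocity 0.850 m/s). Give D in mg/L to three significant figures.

D ≈ 5.09 mg/L

Travel time t = x/v = 140 km / (0.850 m/s) = 140000 m / 0.850 m/s = 164700 s = 1.906 d.
k_d L₀/(k_2−k_d) = 0.309×19.3/(0.674−0.309) = 5.964/0.3650 = 16.34 mg/L.
e^(−k_d t) = e^(−0.309×1.906) = 0.5549; e^(−k_2 t) = e^(−0.674×1.906) = 0.2767.
D = 16.34 × (0.5549 − 0.2767) + 1.96 × 0.2767 = 4.545 + 0.5423 = 5.087 mg/L.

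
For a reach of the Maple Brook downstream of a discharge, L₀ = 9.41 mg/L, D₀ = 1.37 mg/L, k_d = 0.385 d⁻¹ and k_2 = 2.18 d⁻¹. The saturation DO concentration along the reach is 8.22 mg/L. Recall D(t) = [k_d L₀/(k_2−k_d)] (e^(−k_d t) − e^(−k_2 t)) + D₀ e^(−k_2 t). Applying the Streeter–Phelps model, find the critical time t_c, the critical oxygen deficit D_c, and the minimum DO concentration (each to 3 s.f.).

t_c = [1/(k_2−k_d)] ln[(k_2/k_d)(1 − D₀(k_2−k_d)/(k_d L₀))]
= [1/(2.18−0.385)] ln[(2.18/0.385)(1 − 1.37×1.795/(0.385×9.41))]
= (1/1.795) ln[5.662 × 0.3212] = 0.5571 × ln(1.819) = 0.5571 × 0.5982 = 0.3332 d.
D_c = (k_d/k_2) L₀ e^(−k_d t_c) = (0.385/2.18) × 9.41 × e^(−0.385×0.3332) = 0.1766 × 9.41 × 0.8796 = 1.462 mg/L.
Minimum DO = C_s − D_c = 8.22 − 1.462 = 6.758 mg/L.

t_c ≈ 0.333 d; D_c ≈ 1.46 mg/L; min DO ≈ 6.76 mg/L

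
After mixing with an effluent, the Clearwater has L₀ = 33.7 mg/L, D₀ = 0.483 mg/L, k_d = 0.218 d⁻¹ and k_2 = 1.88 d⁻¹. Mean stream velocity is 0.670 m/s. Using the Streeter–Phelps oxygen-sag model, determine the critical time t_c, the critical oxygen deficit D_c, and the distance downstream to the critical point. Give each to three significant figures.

At the critical point dD/dt = 0, so k_d L₀ e^(−k_d t) = k_2 D. Substituting D(t) from the Streeter–Phelps equation and solving for t gives
t_c = ln[(k_2/k_d)(1 − D₀(k_2−k_d)/(k_d L₀))] / (k_2−k_d).
Here k_2−k_d = 1.662 d⁻¹ and 1 − D₀(k_2−k_d)/(k_d L₀) = 1 − 0.483×1.662/(0.218×33.7) = 0.8907, so
t_c = ln(8.624 × 0.8907) / 1.662 = 2.039 / 1.662 = 1.227 d.
L(t_c) = L₀ e^(−k_d t_c) = 33.7 × 0.7653 = 25.79 mg/L, and at the critical point k_2 D_c = k_d L, so D_c = (0.218/1.88) × 25.79 = 2.991 mg/L.
x_c = v t_c = 0.670 m/s × 1.227 d × 86400 s/d = 71010 m ≈ 71.0 km.

t_c ≈ 1.23 d; D_c ≈ 2.99 mg/L; x_c ≈ 71.0 km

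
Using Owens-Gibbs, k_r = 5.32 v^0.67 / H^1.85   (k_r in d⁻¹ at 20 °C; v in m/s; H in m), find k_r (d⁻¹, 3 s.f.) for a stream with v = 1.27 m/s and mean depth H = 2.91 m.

k_r ≈ 0.865 d⁻¹

k_r = 5.32 × 1.27^0.67 / 2.91^1.85 = 5.32 × 1.174 / 7.214 = 0.8655 d⁻¹.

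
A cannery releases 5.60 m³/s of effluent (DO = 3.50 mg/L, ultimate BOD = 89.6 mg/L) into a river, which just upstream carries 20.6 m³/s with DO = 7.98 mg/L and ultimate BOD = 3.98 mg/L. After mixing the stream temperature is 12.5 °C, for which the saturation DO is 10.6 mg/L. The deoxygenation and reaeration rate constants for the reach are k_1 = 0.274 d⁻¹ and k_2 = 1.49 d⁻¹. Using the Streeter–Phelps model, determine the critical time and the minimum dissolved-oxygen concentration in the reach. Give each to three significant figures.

Mixed DO = (20.6×7.98 + 5.60×3.50)/(20.6+5.60) = 184.0/26.20 = 7.022 mg/L.
Mixed L₀ = (20.6×3.98 + 5.60×89.6)/(26.20) = 583.7/26.20 = 22.28 mg/L.
Initial deficit D₀ = C_s − DO₀ = 10.6 − 7.022 = 3.578 mg/L.
t_c = (1/1.216) ln[(1.49/0.274)(1 − 3.578×1.216/(0.274×22.28))] = 0.8224 × ln(1.563) = 0.3672 d.
D_c = (0.274/1.49) × 22.28 × e^(−0.274×0.3672) = 0.1839 × 22.28 × 0.9043 = 3.705 mg/L.
Minimum DO = 10.6 − 3.705 = 6.895 mg/L.

t_c ≈ 0.367 d; minimum DO ≈ 6.89 mg/L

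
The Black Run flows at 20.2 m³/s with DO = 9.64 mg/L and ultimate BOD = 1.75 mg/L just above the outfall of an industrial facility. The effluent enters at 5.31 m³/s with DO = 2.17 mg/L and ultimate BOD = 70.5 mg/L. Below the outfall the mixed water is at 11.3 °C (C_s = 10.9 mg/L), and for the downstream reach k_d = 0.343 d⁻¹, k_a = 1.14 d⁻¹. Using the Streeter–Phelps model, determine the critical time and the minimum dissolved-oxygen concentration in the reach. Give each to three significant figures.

Mixed DO = (20.2×9.64 + 5.31×2.17)/(20.2+5.31) = 206.3/25.51 = 8.085 mg/L.
Mixed L₀ = (20.2×1.75 + 5.31×70.5)/(25.51) = 409.7/25.51 = 16.06 mg/L.
Initial deficit D₀ = C_s − DO₀ = 10.9 − 8.085 = 2.815 mg/L.
t_c = (1/0.7970) ln[(1.14/0.343)(1 − 2.815×0.7970/(0.343×16.06))] = 1.255 × ln(1.970) = 0.8508 d.
D_c = (0.343/1.14) × 16.06 × e^(−0.343×0.8508) = 0.3009 × 16.06 × 0.7469 = 3.609 mg/L.
Minimum DO = 10.9 − 3.609 = 7.291 mg/L.

t_c ≈ 0.851 d; minimum DO ≈ 7.29 mg/L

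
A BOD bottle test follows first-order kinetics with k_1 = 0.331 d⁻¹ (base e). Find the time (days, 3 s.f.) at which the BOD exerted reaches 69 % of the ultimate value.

t ≈ 3.54 d

y/L₀ = 1 − e^(−k_1 t) = 0.69 ⇒ e^(−k_1 t) = 0.310
t = −ln(0.310) / 0.331 = 1.171 / 0.331 = 3.538 d.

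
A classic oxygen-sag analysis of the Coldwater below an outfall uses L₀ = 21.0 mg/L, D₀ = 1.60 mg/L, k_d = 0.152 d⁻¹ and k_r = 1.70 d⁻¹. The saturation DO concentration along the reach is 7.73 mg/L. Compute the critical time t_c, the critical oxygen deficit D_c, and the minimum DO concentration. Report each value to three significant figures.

At the critical point dD/dt = 0, so k_d L₀ e^(−k_d t) = k_r D. Substituting D(t) from the Streeter–Phelps equation and solving for t gives
t_c = ln[(k_r/k_d)(1 − D₀(k_r−k_d)/(k_d L₀))] / (k_r−k_d).
Here k_r−k_d = 1.548 d⁻¹ and 1 − D₀(k_r−k_d)/(k_d L₀) = 1 − 1.60×1.548/(0.152×21.0) = 0.2241, so
t_c = ln(11.18 × 0.2241) / 1.548 = 0.9187 / 1.548 = 0.5935 d.
D_c = (k_d/k_r) L₀ e^(−k_d t_c) = (0.152/1.70) × 21.0 × e^(−0.152×0.5935) = 0.08941 × 21.0 × 0.9137 = 1.716 mg/L.
Minimum DO = C_s − D_c = 7.73 − 1.716 = 6.014 mg/L.

t_c ≈ 0.593 d; D_c ≈ 1.72 mg/L; min DO ≈ 6.01 mg/L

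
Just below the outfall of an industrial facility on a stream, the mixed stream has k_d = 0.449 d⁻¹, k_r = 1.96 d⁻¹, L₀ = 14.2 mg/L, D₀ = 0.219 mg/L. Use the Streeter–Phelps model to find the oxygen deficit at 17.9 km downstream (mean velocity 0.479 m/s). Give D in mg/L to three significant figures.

Travel time t = x/v = 17.9 km / (0.479 m/s) = 17900 m / 0.479 m/s = 37370 s = 0.4325 d.
k_d L₀/(k_r−k_d) = 0.449×14.2/(1.96−0.449) = 6.376/1.511 = 4.220 mg/L.
e^(−k_d t) = e^(−0.449×0.4325) = 0.8235; e^(−k_r t) = e^(−1.96×0.4325) = 0.4284.
D = 4.220 × (0.8235 − 0.4284) + 0.219 × 0.4284 = 1.667 + 0.09382 = 1.761 mg/L.

D ≈ 1.76 mg/L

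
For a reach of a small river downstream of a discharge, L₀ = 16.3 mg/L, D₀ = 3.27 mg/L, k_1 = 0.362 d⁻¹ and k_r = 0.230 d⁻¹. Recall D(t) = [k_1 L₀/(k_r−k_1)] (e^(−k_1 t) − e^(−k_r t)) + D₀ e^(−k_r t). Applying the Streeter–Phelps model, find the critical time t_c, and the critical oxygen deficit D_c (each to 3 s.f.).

t_c ≈ 2.90 d; D_c ≈ 8.98 mg/L

With k_r/k_1 = 0.6354 and 1 − D₀(k_r−k_1)/(k_1 L₀) = 1.073,
t_c = ln(0.6354 × 1.073) / (0.230 − 0.362) = ln(0.6818) / -0.1320 = -0.3830/-0.1320 = 2.901 d.
L(t_c) = L₀ e^(−k_1 t_c) = 16.3 × 0.3498 = 5.703 mg/L, and at the critical point k_r D_c = k_1 L, so D_c = (0.362/0.230) × 5.703 = 8.975 mg/L.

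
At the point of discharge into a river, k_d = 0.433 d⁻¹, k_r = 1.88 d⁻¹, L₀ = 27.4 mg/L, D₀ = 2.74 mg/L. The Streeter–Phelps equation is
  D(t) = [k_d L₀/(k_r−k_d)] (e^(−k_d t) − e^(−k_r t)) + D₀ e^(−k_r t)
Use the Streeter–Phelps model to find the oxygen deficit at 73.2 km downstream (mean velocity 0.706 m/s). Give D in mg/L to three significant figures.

D ≈ 4.30 mg/L

Travel time t = x/v = 73.2 km / (0.706 m/s) = 73200 m / 0.706 m/s = 103700 s = 1.200 d.
k_d L₀/(k_r−k_d) = 0.433×27.4/(1.88−0.433) = 11.86/1.447 = 8.199 mg/L.
e^(−k_d t) = e^(−0.433×1.200) = 0.5948; e^(−k_r t) = e^(−1.88×1.200) = 0.1048.
D = 8.199 × (0.5948 − 0.1048) + 2.74 × 0.1048 = 4.017 + 0.2870 = 4.305 mg/L.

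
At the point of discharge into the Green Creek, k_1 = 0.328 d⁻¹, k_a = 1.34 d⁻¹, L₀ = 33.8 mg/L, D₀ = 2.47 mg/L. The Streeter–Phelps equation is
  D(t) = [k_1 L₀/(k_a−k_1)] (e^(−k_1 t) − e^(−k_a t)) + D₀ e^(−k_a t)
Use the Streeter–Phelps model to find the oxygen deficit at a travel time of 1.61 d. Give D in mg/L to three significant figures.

k_1 L₀/(k_a−k_1) = 0.328×33.8/(1.34−0.328) = 11.09/1.012 = 10.95 mg/L.
e^(−k_1 t) = e^(−0.328×1.610) = 0.5897; e^(−k_a t) = e^(−1.34×1.610) = 0.1156.
D = 10.95 × (0.5897 − 0.1156) + 2.47 × 0.1156 = 5.194 + 0.2856 = 5.479 mg/L.

D ≈ 5.48 mg/L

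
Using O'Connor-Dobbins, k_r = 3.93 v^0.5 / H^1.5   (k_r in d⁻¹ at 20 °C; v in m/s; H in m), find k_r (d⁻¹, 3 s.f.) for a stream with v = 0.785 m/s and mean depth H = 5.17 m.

k_r = 3.93 × 0.785^0.5 / 5.17^1.5 = 3.93 × 0.8860 / 11.76 = 0.2962 d⁻¹.

k_r ≈ 0.296 d⁻¹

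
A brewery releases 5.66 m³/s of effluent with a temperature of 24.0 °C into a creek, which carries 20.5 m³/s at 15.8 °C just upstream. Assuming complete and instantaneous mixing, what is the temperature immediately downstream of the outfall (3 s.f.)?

17.6 °C

Flow-weighted mixing: C = (Q_r C_r + Q_w C_w)/(Q_r + Q_w)
= (20.5×15.8 + 5.66×24.0)/(20.5 + 5.66) = 459.7/26.16 = 17.57 °C.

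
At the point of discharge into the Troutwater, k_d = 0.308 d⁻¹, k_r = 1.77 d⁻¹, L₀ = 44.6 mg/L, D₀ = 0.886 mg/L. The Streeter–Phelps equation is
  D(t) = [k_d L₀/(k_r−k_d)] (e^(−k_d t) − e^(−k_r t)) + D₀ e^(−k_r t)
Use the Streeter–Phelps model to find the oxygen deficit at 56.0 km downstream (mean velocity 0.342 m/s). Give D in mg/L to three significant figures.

Travel time t = x/v = 56.0 km / (0.342 m/s) = 56000 m / 0.342 m/s = 163700 s = 1.895 d.
k_d L₀/(k_r−k_d) = 0.308×44.6/(1.77−0.308) = 13.74/1.462 = 9.396 mg/L.
e^(−k_d t) = e^(−0.308×1.895) = 0.5578; e^(−k_r t) = e^(−1.77×1.895) = 0.03493.
D = 9.396 × (0.5578 − 0.03493) + 0.886 × 0.03493 = 4.913 + 0.03095 = 4.944 mg/L.

D ≈ 4.94 mg/L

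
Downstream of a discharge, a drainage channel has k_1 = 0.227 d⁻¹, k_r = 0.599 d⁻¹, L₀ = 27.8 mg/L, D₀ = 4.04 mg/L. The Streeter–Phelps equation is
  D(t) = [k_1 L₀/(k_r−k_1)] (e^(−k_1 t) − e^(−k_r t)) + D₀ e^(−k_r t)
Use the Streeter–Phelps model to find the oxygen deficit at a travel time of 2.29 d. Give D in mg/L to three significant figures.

D ≈ 6.81 mg/L

k_1 L₀/(k_r−k_1) = 0.227×27.8/(0.599−0.227) = 6.311/0.3720 = 16.96 mg/L.
e^(−k_1 t) = e^(−0.227×2.290) = 0.5946; e^(−k_r t) = e^(−0.599×2.290) = 0.2537.
D = 16.96 × (0.5946 − 0.2537) + 4.04 × 0.2537 = 5.784 + 1.025 = 6.809 mg/L.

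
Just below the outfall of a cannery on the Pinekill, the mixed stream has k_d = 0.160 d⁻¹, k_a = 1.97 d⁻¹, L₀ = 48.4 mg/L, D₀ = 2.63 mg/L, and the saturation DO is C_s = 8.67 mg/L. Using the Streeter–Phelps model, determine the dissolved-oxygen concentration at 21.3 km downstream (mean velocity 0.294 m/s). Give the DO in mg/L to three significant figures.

DO ≈ 5.24 mg/L

Travel time t = x/v = 21.3 km / (0.294 m/s) = 21300 m / 0.294 m/s = 72450 s = 0.8385 d.
k_d L₀/(k_a−k_d) = 0.160×48.4/(1.97−0.160) = 7.744/1.810 = 4.278 mg/L.
e^(−k_d t) = e^(−0.160×0.8385) = 0.8744; e^(−k_a t) = e^(−1.97×0.8385) = 0.1917.
D = 4.278 × (0.8744 − 0.1917) + 2.63 × 0.1917 = 2.921 + 0.5041 = 3.425 mg/L.
DO = C_s − D = 8.67 − 3.425 = 5.245 mg/L.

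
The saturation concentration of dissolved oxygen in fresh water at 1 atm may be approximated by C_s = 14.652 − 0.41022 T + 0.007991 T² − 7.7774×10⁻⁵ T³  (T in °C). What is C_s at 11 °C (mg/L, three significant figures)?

C_s = 14.652 − 0.41022×11 + 0.007991×11² − 7.7774×10⁻⁵×11³ = 11.00 mg/L.

C_s ≈ 11.0 mg/L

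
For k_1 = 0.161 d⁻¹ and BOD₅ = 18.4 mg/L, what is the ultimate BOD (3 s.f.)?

BOD₅ = L₀(1 − e^(−5k_1)) ⇒ L₀ = BOD₅ / (1 − e^(−5×0.161))
= 18.4 / (1 − 0.4471) = 18.4 / 0.5529 = 33.28 mg/L.

L₀ ≈ 33.3 mg/L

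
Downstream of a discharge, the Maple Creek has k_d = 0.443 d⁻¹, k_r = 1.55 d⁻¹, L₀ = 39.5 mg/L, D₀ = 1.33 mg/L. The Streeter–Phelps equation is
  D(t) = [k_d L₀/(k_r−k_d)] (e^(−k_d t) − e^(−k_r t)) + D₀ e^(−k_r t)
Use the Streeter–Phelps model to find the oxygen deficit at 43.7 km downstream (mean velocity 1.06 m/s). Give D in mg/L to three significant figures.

D ≈ 5.89 mg/L

Travel time t = x/v = 43.7 km / (1.06 m/s) = 43700 m / 1.06 m/s = 41230 s = 0.4772 d.
k_d L₀/(k_r−k_d) = 0.443×39.5/(1.55−0.443) = 17.50/1.107 = 15.81 mg/L.
e^(−k_d t) = e^(−0.443×0.4772) = 0.8095; e^(−k_r t) = e^(−1.55×0.4772) = 0.4773.
D = 15.81 × (0.8095 − 0.4773) + 1.33 × 0.4773 = 5.250 + 0.6348 = 5.885 mg/L.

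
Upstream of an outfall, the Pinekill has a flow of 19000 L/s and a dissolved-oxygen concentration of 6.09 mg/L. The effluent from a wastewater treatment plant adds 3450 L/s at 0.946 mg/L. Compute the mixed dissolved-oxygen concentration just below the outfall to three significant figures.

Flow-weighted mixing: C = (Q_r C_r + Q_w C_w)/(Q_r + Q_w)
= (19000×6.09 + 3450×0.946)/(19000 + 3450) = 119000/22450 = 5.299 mg/L.

5.30 mg/L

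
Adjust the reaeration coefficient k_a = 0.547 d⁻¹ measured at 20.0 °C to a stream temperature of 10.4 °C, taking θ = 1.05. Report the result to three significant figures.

k_a(T₂) = k_a(T₁) · θ^(T₂−T₁) = 0.547 × 1.05^(10.4−20.0)
= 0.547 × 1.05^-9.60 = 0.547 × 0.6260 = 0.3424 d⁻¹.

k_a ≈ 0.342 d⁻¹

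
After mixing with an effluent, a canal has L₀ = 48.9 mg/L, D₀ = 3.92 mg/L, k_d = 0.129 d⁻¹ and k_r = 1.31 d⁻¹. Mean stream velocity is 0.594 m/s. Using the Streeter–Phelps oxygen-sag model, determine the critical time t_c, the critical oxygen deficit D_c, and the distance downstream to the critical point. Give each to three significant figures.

At the critical point dD/dt = 0, so k_d L₀ e^(−k_d t) = k_r D. Substituting D(t) from the Streeter–Phelps equation and solving for t gives
t_c = ln[(k_r/k_d)(1 − D₀(k_r−k_d)/(k_d L₀))] / (k_r−k_d).
Here k_r−k_d = 1.181 d⁻¹ and 1 − D₀(k_r−k_d)/(k_d L₀) = 1 − 3.92×1.181/(0.129×48.9) = 0.2661, so
t_c = ln(10.16 × 0.2661) / 1.181 = 0.9941 / 1.181 = 0.8417 d.
L(t_c) = L₀ e^(−k_d t_c) = 48.9 × 0.8971 = 43.87 mg/L, and at the critical point k_r D_c = k_d L, so D_c = (0.129/1.31) × 43.87 = 4.320 mg/L.
x_c = v t_c = 0.594 m/s × 0.8417 d × 86400 s/d = 43200 m ≈ 43.2 km.

t_c ≈ 0.842 d; D_c ≈ 4.32 mg/L; x_c ≈ 43.2 km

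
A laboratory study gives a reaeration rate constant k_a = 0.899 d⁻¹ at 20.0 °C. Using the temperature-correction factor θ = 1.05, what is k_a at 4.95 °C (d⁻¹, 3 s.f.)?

k_a(T₂) = k_a(T₁) · θ^(T₂−T₁) = 0.899 × 1.05^(4.95−20.0)
= 0.899 × 1.05^-15.1 = 0.899 × 0.4798 = 0.4314 d⁻¹.

k_a ≈ 0.431 d⁻¹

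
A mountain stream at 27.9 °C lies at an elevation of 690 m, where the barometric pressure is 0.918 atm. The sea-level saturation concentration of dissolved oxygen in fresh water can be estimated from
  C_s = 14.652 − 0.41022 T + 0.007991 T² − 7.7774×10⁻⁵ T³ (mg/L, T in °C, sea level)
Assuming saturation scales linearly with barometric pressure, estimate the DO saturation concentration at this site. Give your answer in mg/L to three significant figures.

At sea level: C_s = 14.652 − 0.41022×27.9 + 0.007991×27.9² − 7.7774×10⁻⁵×27.9³ = 7.738 mg/L.
Pressure correction: C_s' = 7.738 × 0.918 = 7.104 mg/L.

C_s ≈ 7.10 mg/L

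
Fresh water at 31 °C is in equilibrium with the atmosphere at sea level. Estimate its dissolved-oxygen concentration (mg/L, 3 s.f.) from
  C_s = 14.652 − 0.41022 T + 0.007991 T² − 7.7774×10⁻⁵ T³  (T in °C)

C_s = 14.652 − 0.41022×31 + 0.007991×31² − 7.7774×10⁻⁵×31³ = 7.298 mg/L.

C_s ≈ 7.30 mg/L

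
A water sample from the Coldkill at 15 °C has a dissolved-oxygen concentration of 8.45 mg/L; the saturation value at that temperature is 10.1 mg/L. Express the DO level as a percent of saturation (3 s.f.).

% saturation = C/C_s × 100 = 8.45/10.1 × 100 = 83.7 %.

83.7 % saturation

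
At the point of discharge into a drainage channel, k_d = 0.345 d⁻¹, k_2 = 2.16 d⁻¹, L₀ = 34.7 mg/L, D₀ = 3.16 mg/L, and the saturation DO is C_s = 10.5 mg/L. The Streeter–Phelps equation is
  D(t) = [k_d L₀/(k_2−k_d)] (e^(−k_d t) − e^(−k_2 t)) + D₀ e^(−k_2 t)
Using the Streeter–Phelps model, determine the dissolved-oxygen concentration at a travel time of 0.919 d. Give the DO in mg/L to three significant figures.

k_d L₀/(k_2−k_d) = 0.345×34.7/(2.16−0.345) = 11.97/1.815 = 6.596 mg/L.
e^(−k_d t) = e^(−0.345×0.9190) = 0.7283; e^(−k_2 t) = e^(−2.16×0.9190) = 0.1374.
D = 6.596 × (0.7283 − 0.1374) + 3.16 × 0.1374 = 3.898 + 0.4341 = 4.332 mg/L.
DO = C_s − D = 10.5 − 4.332 = 6.168 mg/L.

DO ≈ 6.17 mg/L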